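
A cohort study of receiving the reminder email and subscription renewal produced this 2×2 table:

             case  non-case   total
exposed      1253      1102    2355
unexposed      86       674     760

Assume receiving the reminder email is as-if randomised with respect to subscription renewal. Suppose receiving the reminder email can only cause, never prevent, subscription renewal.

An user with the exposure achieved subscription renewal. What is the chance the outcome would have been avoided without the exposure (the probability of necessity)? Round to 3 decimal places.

p₁ = P(outcome | exposed) = 1253/2355 = 0.53206
p₀ = P(outcome | unexposed) = 86/760 = 0.11316
Under exogeneity and monotonicity, PN = (p₁ − p₀) / p₁.
PN = (0.53206 − 0.11316) / 0.53206 = 0.4189 / 0.53206 ≈ 0.7873

PN ≈ 0.787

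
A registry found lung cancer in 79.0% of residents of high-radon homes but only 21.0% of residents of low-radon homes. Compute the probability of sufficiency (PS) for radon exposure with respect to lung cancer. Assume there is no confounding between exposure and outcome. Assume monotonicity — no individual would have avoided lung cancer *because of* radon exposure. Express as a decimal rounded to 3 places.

PS ≈ 0.734

p₁ = 0.79, p₀ = 0.21.
Under exogeneity and monotonicity, PS = (p₁ − p₀) / (1 − p₀).
PS = (0.79 − 0.21) / (1 − 0.21) = 0.58 / 0.79 ≈ 0.7342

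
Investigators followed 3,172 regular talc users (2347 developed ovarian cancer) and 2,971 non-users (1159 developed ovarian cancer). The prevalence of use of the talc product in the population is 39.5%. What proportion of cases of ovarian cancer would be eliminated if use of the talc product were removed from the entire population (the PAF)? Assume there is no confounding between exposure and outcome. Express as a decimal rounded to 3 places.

PAF ≈ 0.262

p₁ = P(outcome | exposed) = 2347/3172 = 0.73991
p₀ = P(outcome | unexposed) = 1159/2971 = 0.3901
Overall risk P(Y=1) = π·p₁ + (1−π)·p₀ = 0.395×0.73991 + 0.605×0.3901 = 0.52828.
Under exogeneity, PAF = [P(Y=1) − p₀] / P(Y=1).
PAF = (0.52828 − 0.3901) / 0.52828 ≈ 0.2616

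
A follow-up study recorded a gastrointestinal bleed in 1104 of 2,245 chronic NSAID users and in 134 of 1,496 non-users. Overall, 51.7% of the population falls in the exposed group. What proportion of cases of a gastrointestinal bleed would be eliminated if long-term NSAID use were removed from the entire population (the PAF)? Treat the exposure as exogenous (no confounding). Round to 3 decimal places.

p₁ = P(outcome | exposed) = 1104/2245 = 0.49176
p₀ = P(outcome | unexposed) = 134/1496 = 0.089572
Overall risk P(Y=1) = π·p₁ + (1−π)·p₀ = 0.517×0.49176 + 0.483×0.089572 = 0.2975.
Under exogeneity, PAF = [P(Y=1) − p₀] / P(Y=1).
PAF = (0.2975 − 0.089572) / 0.2975 ≈ 0.6989

PAF ≈ 0.699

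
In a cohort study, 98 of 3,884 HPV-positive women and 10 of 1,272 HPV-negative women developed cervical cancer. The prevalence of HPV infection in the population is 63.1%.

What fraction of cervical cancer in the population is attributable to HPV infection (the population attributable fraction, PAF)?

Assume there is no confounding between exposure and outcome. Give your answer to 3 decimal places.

PAF ≈ 0.582

p₁ = P(outcome | exposed) = 98/3884 = 0.025232
p₀ = P(outcome | unexposed) = 10/1272 = 0.0078616
Overall risk P(Y=1) = π·p₁ + (1−π)·p₀ = 0.631×0.025232 + 0.369×0.0078616 = 0.018822.
Under exogeneity, PAF = [P(Y=1) − p₀] / P(Y=1).
PAF = (0.018822 − 0.0078616) / 0.018822 ≈ 0.5823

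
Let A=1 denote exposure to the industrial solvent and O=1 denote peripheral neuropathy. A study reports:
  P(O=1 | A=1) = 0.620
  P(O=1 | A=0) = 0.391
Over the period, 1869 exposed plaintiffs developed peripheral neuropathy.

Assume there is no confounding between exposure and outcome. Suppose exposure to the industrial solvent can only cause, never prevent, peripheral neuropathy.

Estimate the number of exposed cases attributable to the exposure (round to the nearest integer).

about 690 cases

Let p₁ = 0.62, p₀ = 0.391.
PN = (p₁ − p₀)/p₁ = (0.62 − 0.391) / 0.62 ≈ 0.36935.
Attributable cases ≈ PN × (exposed cases) = 0.36935 × 1869 ≈ 690.32.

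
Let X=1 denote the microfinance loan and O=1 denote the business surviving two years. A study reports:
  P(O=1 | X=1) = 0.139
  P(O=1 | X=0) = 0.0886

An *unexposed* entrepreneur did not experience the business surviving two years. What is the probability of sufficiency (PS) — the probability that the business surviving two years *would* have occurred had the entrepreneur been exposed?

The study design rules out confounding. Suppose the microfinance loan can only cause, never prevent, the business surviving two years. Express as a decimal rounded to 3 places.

Let p₁ = 0.139, p₀ = 0.0886.
Under exogeneity and monotonicity, PS = (p₁ − p₀) / (1 − p₀).
PS = (0.139 − 0.0886) / (1 − 0.0886) = 0.0504 / 0.9114 ≈ 0.0553

PS ≈ 0.055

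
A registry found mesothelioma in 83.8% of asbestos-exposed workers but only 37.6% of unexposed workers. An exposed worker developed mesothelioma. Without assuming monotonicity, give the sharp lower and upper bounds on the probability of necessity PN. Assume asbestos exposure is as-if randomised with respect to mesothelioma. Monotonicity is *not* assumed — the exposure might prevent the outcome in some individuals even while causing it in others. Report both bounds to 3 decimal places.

p₁ = 0.838, p₀ = 0.376.
Under exogeneity alone the bounds on PN are max{0,(p₁−p₀)/p₁} ≤ PN ≤ min{1,(1−p₀)/p₁}.
  lower = (p₁ − p₀)/p₁ = 0.462 / 0.838 ≈ 0.5513
  upper = min{1, (1 − p₀)/p₁} = 0.624 / 0.838 ≈ 0.7446

0.551 ≤ PN ≤ 0.745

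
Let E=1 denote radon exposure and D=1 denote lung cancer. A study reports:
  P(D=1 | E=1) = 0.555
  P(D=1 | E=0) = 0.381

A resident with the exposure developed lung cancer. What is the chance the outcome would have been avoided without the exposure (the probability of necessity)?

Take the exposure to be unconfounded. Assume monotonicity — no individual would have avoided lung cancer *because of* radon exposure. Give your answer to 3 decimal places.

PN ≈ 0.314

Let p₁ = 0.555, p₀ = 0.381.
Under exogeneity and monotonicity, PN = (p₁ − p₀) / p₁.
PN = (0.555 − 0.381) / 0.555 = 0.174 / 0.555 ≈ 0.3135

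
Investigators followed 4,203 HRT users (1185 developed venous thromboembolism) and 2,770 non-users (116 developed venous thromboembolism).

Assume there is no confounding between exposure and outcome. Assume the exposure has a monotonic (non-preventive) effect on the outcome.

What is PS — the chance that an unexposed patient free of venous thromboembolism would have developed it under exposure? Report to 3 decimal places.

PS ≈ 0.251

p₁ = P(outcome | exposed) = 1185/4203 = 0.28194
p₀ = P(outcome | unexposed) = 116/2770 = 0.041877
Under exogeneity and monotonicity, PS = (p₁ − p₀) / (1 − p₀).
PS = (0.28194 − 0.041877) / (1 − 0.041877) = 0.24006 / 0.95812 ≈ 0.2506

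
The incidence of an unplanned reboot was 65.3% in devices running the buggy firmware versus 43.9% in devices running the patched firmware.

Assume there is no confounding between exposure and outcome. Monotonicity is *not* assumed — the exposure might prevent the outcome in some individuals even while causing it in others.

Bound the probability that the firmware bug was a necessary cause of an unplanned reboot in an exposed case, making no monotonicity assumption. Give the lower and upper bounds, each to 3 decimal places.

0.328 ≤ PN ≤ 0.859

p₁ = 0.653, p₀ = 0.439.
Under exogeneity alone the bounds on PN are max{0,(p₁−p₀)/p₁} ≤ PN ≤ min{1,(1−p₀)/p₁}.
  lower = (p₁ − p₀)/p₁ = 0.214 / 0.653 ≈ 0.3277
  upper = min{1, (1 − p₀)/p₁} = 0.561 / 0.653 ≈ 0.8591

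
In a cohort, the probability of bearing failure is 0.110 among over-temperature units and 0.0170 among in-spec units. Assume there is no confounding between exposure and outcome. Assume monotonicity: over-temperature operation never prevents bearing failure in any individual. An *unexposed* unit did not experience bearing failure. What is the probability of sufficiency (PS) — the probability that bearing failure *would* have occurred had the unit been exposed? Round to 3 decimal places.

Let p₁ = 0.11, p₀ = 0.017.
Under exogeneity and monotonicity, PS = (p₁ − p₀) / (1 − p₀).
PS = (0.11 − 0.017) / (1 − 0.017) = 0.093 / 0.983 ≈ 0.0946

PS ≈ 0.095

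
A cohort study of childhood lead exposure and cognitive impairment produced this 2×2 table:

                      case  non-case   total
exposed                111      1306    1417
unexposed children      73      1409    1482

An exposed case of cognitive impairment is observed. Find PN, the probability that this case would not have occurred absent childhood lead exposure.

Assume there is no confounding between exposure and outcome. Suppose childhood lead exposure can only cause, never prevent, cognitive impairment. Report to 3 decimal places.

p₁ = P(outcome | exposed) = 111/1417 = 0.078335
p₀ = P(outcome | unexposed) = 73/1482 = 0.049258
Under exogeneity and monotonicity, PN = (p₁ − p₀)/p₁.
PN = (0.078335 − 0.049258) / 0.078335 ≈ 0.3712

PN ≈ 0.371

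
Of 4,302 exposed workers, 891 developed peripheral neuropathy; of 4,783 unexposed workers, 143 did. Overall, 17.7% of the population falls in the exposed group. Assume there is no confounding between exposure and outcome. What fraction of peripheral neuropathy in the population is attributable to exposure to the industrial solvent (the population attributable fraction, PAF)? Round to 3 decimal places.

p₁ = P(outcome | exposed) = 891/4302 = 0.20711
p₀ = P(outcome | unexposed) = 143/4783 = 0.029898
Overall risk P(Y=1) = π·p₁ + (1−π)·p₀ = 0.177×0.20711 + 0.823×0.029898 = 0.061265.
Under exogeneity, PAF = [P(Y=1) − p₀] / P(Y=1).
PAF = (0.061265 − 0.029898) / 0.061265 ≈ 0.5120

PAF ≈ 0.512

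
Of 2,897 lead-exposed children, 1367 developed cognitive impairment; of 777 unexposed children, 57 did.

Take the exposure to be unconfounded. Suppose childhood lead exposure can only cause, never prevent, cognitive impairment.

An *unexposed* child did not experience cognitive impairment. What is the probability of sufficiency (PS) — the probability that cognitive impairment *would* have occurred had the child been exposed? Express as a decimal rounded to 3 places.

p₁ = P(outcome | exposed) = 1367/2897 = 0.47187
p₀ = P(outcome | unexposed) = 57/777 = 0.073359
Under exogeneity and monotonicity, PS = (p₁ − p₀) / (1 − p₀).
PS = (0.47187 − 0.073359) / (1 − 0.073359) = 0.39851 / 0.92664 ≈ 0.4301

PS ≈ 0.430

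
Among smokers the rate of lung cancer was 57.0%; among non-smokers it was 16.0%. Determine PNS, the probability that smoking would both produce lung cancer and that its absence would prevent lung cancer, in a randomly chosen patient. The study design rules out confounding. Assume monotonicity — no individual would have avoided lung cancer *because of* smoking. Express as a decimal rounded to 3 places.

p₁ = 0.57, p₀ = 0.16.
Under exogeneity and monotonicity, PNS = p₁ − p₀.
PNS = 0.57 − 0.16 = 0.41

PNS ≈ 0.410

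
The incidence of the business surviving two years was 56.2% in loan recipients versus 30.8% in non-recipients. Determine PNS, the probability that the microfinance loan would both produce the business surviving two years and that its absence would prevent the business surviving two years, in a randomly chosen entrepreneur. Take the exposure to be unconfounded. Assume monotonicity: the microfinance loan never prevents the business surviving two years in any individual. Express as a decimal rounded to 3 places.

p₁ = 0.562, p₀ = 0.308.
Under exogeneity and monotonicity, PNS = p₁ − p₀.
PNS = 0.562 − 0.308 = 0.254

PNS ≈ 0.254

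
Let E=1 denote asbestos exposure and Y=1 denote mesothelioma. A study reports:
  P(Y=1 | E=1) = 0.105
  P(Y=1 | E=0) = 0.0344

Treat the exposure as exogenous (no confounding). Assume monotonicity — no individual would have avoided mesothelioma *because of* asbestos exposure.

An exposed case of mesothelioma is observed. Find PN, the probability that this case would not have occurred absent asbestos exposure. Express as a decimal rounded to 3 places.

PN ≈ 0.672

Let p₁ = 0.105, p₀ = 0.0344.
Under exogeneity and monotonicity, PN = (p₁ − p₀) / p₁.
PN = (0.105 − 0.0344) / 0.105 = 0.0706 / 0.105 ≈ 0.6724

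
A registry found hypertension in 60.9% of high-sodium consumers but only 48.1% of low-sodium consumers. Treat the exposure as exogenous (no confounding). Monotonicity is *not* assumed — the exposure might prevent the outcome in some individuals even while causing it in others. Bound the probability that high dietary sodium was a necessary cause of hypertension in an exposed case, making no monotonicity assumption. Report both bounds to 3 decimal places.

p₁ = 0.609, p₀ = 0.481.
Under exogeneity alone the bounds on PN are max{0,(p₁−p₀)/p₁} ≤ PN ≤ min{1,(1−p₀)/p₁}.
  lower = (p₁ − p₀)/p₁ = 0.128 / 0.609 ≈ 0.2102
  upper = min{1, (1 − p₀)/p₁} = 0.519 / 0.609 ≈ 0.8522

0.210 ≤ PN ≤ 0.852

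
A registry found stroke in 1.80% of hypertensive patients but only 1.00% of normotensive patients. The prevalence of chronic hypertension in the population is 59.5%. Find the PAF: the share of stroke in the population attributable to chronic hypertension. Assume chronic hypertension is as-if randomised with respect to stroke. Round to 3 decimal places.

p₁ = 0.018, p₀ = 0.01.
Overall risk P(Y=1) = π·p₁ + (1−π)·p₀ = 0.595×0.018 + 0.405×0.01 = 0.01476.
Under exogeneity, PAF = [P(Y=1) − p₀] / P(Y=1).
PAF = (0.01476 − 0.01) / 0.01476 ≈ 0.3225

PAF ≈ 0.322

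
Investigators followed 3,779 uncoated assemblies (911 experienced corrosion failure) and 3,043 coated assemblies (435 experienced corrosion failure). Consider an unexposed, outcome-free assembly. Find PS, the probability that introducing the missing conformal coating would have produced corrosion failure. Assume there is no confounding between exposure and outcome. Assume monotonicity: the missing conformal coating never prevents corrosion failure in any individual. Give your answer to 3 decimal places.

p₁ = P(outcome | exposed) = 911/3779 = 0.24107
p₀ = P(outcome | unexposed) = 435/3043 = 0.14295
Under exogeneity and monotonicity, PS = (p₁ − p₀) / (1 − p₀).
PS = (0.24107 − 0.14295) / (1 − 0.14295) = 0.098118 / 0.85705 ≈ 0.1145

PS ≈ 0.114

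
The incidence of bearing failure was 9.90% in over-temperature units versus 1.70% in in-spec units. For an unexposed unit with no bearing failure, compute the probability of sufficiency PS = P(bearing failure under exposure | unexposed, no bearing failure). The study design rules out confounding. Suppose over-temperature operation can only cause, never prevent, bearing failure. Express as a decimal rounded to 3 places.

p₁ = 0.099, p₀ = 0.017.
Under exogeneity and monotonicity, PS = (p₁ − p₀) / (1 − p₀).
PS = (0.099 − 0.017) / (1 − 0.017) = 0.082 / 0.983 ≈ 0.0834

PS ≈ 0.083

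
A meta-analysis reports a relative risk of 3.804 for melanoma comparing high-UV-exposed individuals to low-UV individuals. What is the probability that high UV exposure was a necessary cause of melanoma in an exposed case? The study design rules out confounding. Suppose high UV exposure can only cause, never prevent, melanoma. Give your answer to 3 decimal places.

PN ≈ 0.737

Under exogeneity and monotonicity, PN = (RR − 1) / RR = 1 − 1/RR.
PN = (3.804 − 1) / 3.804 = 2.804 / 3.804 ≈ 0.7371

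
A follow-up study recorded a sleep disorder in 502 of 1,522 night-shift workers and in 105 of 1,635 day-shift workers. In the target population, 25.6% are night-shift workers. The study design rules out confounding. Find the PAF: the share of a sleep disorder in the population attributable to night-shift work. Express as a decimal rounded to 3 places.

PAF ≈ 0.514

p₁ = P(outcome | exposed) = 502/1522 = 0.32983
p₀ = P(outcome | unexposed) = 105/1635 = 0.06422
Overall risk P(Y=1) = π·p₁ + (1−π)·p₀ = 0.256×0.32983 + 0.744×0.06422 = 0.13222.
Under exogeneity, PAF = [P(Y=1) − p₀] / P(Y=1).
PAF = (0.13222 − 0.06422) / 0.13222 ≈ 0.5143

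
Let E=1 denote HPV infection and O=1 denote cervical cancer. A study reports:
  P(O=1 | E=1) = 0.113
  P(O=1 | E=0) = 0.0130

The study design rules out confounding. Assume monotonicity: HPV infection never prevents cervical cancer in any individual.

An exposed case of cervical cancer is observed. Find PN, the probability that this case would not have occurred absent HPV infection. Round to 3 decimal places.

Let p₁ = 0.113, p₀ = 0.013.
Under exogeneity and monotonicity, PN = (p₁ − p₀) / p₁.
PN = (0.113 − 0.013) / 0.113 = 0.1 / 0.113 ≈ 0.8850

PN ≈ 0.885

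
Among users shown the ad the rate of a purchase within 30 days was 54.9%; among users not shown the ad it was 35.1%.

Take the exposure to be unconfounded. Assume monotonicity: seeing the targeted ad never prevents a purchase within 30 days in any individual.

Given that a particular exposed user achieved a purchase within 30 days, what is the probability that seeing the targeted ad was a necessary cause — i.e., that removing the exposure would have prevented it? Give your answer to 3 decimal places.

PN ≈ 0.361

p₁ = 0.549, p₀ = 0.351.
Under exogeneity and monotonicity, PN = (p₁ − p₀) / p₁.
PN = (0.549 − 0.351) / 0.549 = 0.198 / 0.549 ≈ 0.3607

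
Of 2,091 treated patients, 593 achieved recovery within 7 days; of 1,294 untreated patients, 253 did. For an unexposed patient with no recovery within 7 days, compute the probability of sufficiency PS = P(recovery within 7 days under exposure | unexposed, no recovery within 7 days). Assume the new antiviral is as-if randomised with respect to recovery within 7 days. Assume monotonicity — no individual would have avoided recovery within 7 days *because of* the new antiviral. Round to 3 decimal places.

PS ≈ 0.109

p₁ = P(outcome | exposed) = 593/2091 = 0.2836
p₀ = P(outcome | unexposed) = 253/1294 = 0.19552
Under exogeneity and monotonicity, PS = (p₁ − p₀) / (1 − p₀).
PS = (0.2836 − 0.19552) / (1 − 0.19552) = 0.088079 / 0.80448 ≈ 0.1095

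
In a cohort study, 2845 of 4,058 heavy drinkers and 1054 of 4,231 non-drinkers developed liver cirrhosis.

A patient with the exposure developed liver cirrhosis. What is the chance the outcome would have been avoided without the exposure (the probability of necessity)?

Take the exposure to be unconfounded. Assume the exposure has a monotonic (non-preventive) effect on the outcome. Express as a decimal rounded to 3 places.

p₁ = P(outcome | exposed) = 2845/4058 = 0.70108
p₀ = P(outcome | unexposed) = 1054/4231 = 0.24911
Under exogeneity and monotonicity, PN = (p₁ − p₀) / p₁.
PN = (0.70108 − 0.24911) / 0.70108 = 0.45197 / 0.70108 ≈ 0.6447

PN ≈ 0.645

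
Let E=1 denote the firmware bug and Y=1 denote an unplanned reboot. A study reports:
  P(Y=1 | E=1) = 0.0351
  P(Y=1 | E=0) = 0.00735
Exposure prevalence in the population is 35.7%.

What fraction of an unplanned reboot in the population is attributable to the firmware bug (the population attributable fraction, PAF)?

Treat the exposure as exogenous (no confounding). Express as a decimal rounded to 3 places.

PAF ≈ 0.574

Let p₁ = 0.0351, p₀ = 0.00735.
Overall risk P(Y=1) = π·p₁ + (1−π)·p₀ = 0.357×0.0351 + 0.643×0.00735 = 0.017257.
Under exogeneity, PAF = [P(Y=1) − p₀] / P(Y=1).
PAF = (0.017257 − 0.00735) / 0.017257 ≈ 0.5741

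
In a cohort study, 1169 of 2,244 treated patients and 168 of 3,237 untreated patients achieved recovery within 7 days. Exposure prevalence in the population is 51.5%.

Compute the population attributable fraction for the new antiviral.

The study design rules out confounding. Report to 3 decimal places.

PAF ≈ 0.823

p₁ = P(outcome | exposed) = 1169/2244 = 0.52094
p₀ = P(outcome | unexposed) = 168/3237 = 0.0519
Overall risk P(Y=1) = π·p₁ + (1−π)·p₀ = 0.515×0.52094 + 0.485×0.0519 = 0.29346.
Under exogeneity, PAF = [P(Y=1) − p₀] / P(Y=1).
PAF = (0.29346 − 0.0519) / 0.29346 ≈ 0.8231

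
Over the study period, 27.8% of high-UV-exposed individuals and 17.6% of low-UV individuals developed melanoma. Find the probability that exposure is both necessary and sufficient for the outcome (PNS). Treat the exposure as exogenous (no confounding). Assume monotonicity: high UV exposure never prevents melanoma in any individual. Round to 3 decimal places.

p₁ = 0.278, p₀ = 0.176.
Under exogeneity and monotonicity, PNS = p₁ − p₀.
PNS = 0.278 − 0.176 = 0.102

PNS ≈ 0.102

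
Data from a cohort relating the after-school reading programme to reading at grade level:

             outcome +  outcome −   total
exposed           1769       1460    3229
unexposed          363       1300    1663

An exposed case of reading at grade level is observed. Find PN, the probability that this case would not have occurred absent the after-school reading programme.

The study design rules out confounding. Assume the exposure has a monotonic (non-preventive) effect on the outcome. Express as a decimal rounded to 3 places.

PN ≈ 0.602

p₁ = P(outcome | exposed) = 1769/3229 = 0.54785
p₀ = P(outcome | unexposed) = 363/1663 = 0.21828
Under exogeneity and monotonicity, PN = (p₁ − p₀) / p₁.
PN = (0.54785 − 0.21828) / 0.54785 = 0.32957 / 0.54785 ≈ 0.6016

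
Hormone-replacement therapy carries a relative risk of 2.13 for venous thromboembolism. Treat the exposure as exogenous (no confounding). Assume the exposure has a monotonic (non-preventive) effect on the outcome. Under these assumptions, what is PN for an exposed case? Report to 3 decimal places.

PN ≈ 0.531

Under exogeneity and monotonicity, PN = (RR − 1) / RR = 1 − 1/RR.
PN = (2.13 − 1) / 2.13 = 1.13 / 2.13 ≈ 0.5305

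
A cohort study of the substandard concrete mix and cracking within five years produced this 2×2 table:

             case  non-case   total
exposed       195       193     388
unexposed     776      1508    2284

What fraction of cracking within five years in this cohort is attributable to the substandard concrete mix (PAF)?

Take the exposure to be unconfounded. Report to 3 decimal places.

PAF ≈ 0.065

p₁ = P(outcome | exposed) = 195/388 = 0.50258
p₀ = P(outcome | unexposed) = 776/2284 = 0.33975
Exposure prevalence π = 388/2672 = 0.14521; overall risk P(Y=1) = 0.3634.
Under exogeneity, PAF = [P(Y=1) − p₀]/P(Y=1).
PAF = (0.3634 − 0.33975) / 0.3634 ≈ 0.0651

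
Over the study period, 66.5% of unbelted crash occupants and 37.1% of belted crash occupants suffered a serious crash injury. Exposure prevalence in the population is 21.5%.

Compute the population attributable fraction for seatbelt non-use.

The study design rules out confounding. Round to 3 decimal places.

PAF ≈ 0.146

p₁ = 0.665, p₀ = 0.371.
Overall risk P(Y=1) = π·p₁ + (1−π)·p₀ = 0.215×0.665 + 0.785×0.371 = 0.43421.
Under exogeneity, PAF = [P(Y=1) − p₀] / P(Y=1).
PAF = (0.43421 − 0.371) / 0.43421 ≈ 0.1456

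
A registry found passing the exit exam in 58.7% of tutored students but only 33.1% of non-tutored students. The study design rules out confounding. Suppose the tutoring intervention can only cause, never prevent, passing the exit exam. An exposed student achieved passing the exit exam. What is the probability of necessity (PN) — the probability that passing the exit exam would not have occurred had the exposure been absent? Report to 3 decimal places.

PN ≈ 0.436

p₁ = 0.587, p₀ = 0.331.
Under exogeneity and monotonicity, PN = (p₁ − p₀) / p₁.
PN = (0.587 − 0.331) / 0.587 = 0.256 / 0.587 ≈ 0.4361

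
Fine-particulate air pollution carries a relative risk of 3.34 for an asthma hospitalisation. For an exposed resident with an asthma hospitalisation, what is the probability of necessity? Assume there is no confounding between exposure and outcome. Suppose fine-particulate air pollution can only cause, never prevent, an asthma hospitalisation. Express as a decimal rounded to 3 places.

Under exogeneity and monotonicity, PN = (RR − 1) / RR = 1 − 1/RR.
PN = (3.34 − 1) / 3.34 = 2.34 / 3.34 ≈ 0.7006

PN ≈ 0.701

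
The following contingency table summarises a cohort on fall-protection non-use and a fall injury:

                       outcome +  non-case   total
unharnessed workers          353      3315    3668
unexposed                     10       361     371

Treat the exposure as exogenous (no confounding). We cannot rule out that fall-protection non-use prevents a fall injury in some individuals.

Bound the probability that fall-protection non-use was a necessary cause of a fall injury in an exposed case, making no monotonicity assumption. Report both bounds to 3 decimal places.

p₁ = P(outcome | exposed) = 353/3668 = 0.096238
p₀ = P(outcome | unexposed) = 10/371 = 0.026954
Under exogeneity alone the bounds on PN are max{0,(p₁−p₀)/p₁} ≤ PN ≤ min{1,(1−p₀)/p₁}.
  lower = (p₁ − p₀)/p₁ = 0.069284 / 0.096238 ≈ 0.7199
  upper = min{1, (1 − p₀)/p₁} = 0.97305 / 0.096238 ≈ 10.1109 → capped at 1

0.720 ≤ PN ≤ 1.000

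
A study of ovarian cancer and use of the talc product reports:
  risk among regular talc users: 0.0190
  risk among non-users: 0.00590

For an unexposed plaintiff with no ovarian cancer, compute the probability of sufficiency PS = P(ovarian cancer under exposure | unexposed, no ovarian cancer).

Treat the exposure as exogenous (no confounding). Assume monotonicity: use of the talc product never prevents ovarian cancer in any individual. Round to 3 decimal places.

Let p₁ = 0.019, p₀ = 0.0059.
Under exogeneity and monotonicity, PS = (p₁ − p₀) / (1 − p₀).
PS = (0.019 − 0.0059) / (1 − 0.0059) = 0.0131 / 0.9941 ≈ 0.0132

PS ≈ 0.013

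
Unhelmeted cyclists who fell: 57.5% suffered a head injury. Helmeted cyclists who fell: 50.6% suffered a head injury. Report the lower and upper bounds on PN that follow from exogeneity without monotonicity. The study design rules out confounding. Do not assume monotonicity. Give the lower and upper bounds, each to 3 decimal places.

0.120 ≤ PN ≤ 0.859

p₁ = 0.575, p₀ = 0.506.
Under exogeneity alone the bounds on PN are max{0,(p₁−p₀)/p₁} ≤ PN ≤ min{1,(1−p₀)/p₁}.
  lower = (p₁ − p₀)/p₁ = 0.069 / 0.575 ≈ 0.1200
  upper = min{1, (1 − p₀)/p₁} = 0.494 / 0.575 ≈ 0.8591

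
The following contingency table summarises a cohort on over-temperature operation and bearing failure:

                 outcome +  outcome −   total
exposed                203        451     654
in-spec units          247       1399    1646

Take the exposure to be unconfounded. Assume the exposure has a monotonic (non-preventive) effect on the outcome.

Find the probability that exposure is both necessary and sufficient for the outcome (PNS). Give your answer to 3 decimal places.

p₁ = P(outcome | exposed) = 203/654 = 0.3104
p₀ = P(outcome | unexposed) = 247/1646 = 0.15006
Under exogeneity and monotonicity, PNS = p₁ − p₀.
PNS = 0.3104 − 0.15006 = 0.16034

PNS ≈ 0.160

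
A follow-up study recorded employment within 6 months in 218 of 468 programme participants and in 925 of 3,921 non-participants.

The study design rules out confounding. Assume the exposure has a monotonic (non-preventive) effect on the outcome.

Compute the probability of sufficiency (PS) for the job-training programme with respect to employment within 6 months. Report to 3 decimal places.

p₁ = P(outcome | exposed) = 218/468 = 0.46581
p₀ = P(outcome | unexposed) = 925/3921 = 0.23591
Under exogeneity and monotonicity, PS = (p₁ − p₀) / (1 − p₀).
PS = (0.46581 − 0.23591) / (1 − 0.23591) = 0.2299 / 0.76409 ≈ 0.3009

PS ≈ 0.301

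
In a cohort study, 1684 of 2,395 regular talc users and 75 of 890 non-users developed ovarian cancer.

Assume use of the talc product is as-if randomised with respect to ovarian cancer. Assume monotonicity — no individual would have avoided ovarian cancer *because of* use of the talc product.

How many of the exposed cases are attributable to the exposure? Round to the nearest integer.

about 1482 cases

p₁ = P(outcome | exposed) = 1684/2395 = 0.70313
p₀ = P(outcome | unexposed) = 75/890 = 0.08427
PN = (p₁ − p₀)/p₁ = (0.70313 − 0.08427) / 0.70313 ≈ 0.88015.
Attributable cases ≈ PN × (exposed cases) = 0.88015 × 1684 ≈ 1482.17.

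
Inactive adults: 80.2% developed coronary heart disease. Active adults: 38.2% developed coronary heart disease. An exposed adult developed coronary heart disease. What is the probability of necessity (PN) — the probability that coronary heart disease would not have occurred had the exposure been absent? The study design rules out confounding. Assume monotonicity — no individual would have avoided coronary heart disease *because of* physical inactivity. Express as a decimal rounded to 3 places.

p₁ = 0.802, p₀ = 0.382.
Under exogeneity and monotonicity, PN = (p₁ − p₀) / p₁.
PN = (0.802 − 0.382) / 0.802 = 0.42 / 0.802 ≈ 0.5237

PN ≈ 0.524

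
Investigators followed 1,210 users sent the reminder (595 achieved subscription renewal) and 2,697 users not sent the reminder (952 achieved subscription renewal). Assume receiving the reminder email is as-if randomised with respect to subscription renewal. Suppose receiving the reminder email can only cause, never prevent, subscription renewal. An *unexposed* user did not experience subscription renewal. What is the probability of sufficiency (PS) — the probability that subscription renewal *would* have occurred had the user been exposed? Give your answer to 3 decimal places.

PS ≈ 0.214

p₁ = P(outcome | exposed) = 595/1210 = 0.49174
p₀ = P(outcome | unexposed) = 952/2697 = 0.35298
Under exogeneity and monotonicity, PS = (p₁ − p₀) / (1 − p₀).
PS = (0.49174 − 0.35298) / (1 − 0.35298) = 0.13875 / 0.64702 ≈ 0.2144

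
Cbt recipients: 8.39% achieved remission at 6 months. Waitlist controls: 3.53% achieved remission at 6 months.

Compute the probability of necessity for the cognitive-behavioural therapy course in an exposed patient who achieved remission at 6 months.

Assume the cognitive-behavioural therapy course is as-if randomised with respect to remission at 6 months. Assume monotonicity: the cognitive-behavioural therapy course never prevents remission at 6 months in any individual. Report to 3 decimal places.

PN ≈ 0.579

p₁ = 0.0839, p₀ = 0.0353.
Under exogeneity and monotonicity, PN = (p₁ − p₀) / p₁.
PN = (0.0839 − 0.0353) / 0.0839 = 0.0486 / 0.0839 ≈ 0.5793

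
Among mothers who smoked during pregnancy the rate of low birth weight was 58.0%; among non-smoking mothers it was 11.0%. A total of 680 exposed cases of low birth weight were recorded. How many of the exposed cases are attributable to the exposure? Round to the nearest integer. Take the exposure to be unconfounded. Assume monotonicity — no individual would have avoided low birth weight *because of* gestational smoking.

p₁ = 0.58, p₀ = 0.11.
PN = (p₁ − p₀)/p₁ = (0.58 − 0.11) / 0.58 ≈ 0.81034.
Attributable cases ≈ PN × (exposed cases) = 0.81034 × 680 ≈ 551.03.

about 551 cases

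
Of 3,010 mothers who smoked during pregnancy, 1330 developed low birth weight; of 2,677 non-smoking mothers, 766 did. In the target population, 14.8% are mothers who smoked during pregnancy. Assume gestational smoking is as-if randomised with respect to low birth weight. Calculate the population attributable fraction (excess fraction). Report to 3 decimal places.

p₁ = P(outcome | exposed) = 1330/3010 = 0.44186
p₀ = P(outcome | unexposed) = 766/2677 = 0.28614
Overall risk P(Y=1) = π·p₁ + (1−π)·p₀ = 0.148×0.44186 + 0.852×0.28614 = 0.30919.
Under exogeneity, PAF = [P(Y=1) − p₀] / P(Y=1).
PAF = (0.30919 − 0.28614) / 0.30919 ≈ 0.0745

PAF ≈ 0.075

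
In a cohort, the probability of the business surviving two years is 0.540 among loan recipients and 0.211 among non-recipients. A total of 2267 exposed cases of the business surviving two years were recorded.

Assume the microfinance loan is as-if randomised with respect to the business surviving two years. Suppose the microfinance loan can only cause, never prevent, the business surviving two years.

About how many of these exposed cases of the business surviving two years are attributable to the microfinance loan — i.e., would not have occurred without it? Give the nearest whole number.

about 1381 cases

Let p₁ = 0.54, p₀ = 0.211.
PN = (p₁ − p₀)/p₁ = (0.54 − 0.211) / 0.54 ≈ 0.60926.
Attributable cases ≈ PN × (exposed cases) = 0.60926 × 2267 ≈ 1381.19.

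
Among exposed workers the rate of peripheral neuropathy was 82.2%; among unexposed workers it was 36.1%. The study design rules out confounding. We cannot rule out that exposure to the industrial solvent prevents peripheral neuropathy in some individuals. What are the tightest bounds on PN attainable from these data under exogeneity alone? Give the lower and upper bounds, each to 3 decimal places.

0.561 ≤ PN ≤ 0.777

p₁ = 0.822, p₀ = 0.361.
Under exogeneity alone the bounds on PN are max{0,(p₁−p₀)/p₁} ≤ PN ≤ min{1,(1−p₀)/p₁}.
  lower = (p₁ − p₀)/p₁ = 0.461 / 0.822 ≈ 0.5608
  upper = min{1, (1 − p₀)/p₁} = 0.639 / 0.822 ≈ 0.7774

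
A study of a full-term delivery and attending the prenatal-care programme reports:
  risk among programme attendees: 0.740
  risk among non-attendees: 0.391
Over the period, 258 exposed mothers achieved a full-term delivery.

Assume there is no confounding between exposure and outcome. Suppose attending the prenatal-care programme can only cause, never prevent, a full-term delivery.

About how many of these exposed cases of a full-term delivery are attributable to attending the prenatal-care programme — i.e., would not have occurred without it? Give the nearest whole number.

Let p₁ = 0.74, p₀ = 0.391.
PN = (p₁ − p₀)/p₁ = (0.74 − 0.391) / 0.74 ≈ 0.47162.
Attributable cases ≈ PN × (exposed cases) = 0.47162 × 258 ≈ 121.68.

about 122 cases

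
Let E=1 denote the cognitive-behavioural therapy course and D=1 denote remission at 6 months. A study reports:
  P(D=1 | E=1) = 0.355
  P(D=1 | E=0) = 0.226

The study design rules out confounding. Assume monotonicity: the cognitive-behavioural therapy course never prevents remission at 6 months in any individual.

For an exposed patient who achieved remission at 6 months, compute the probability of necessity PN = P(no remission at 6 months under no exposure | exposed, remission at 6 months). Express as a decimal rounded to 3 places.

Let p₁ = 0.355, p₀ = 0.226.
Under exogeneity and monotonicity, PN = (p₁ − p₀) / p₁.
PN = (0.355 − 0.226) / 0.355 = 0.129 / 0.355 ≈ 0.3634

PN ≈ 0.363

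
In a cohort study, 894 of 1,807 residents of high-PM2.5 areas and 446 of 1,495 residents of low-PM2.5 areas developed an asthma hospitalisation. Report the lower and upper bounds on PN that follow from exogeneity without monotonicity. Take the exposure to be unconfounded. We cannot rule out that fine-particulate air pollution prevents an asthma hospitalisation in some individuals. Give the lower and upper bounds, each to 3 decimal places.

0.397 ≤ PN ≤ 1.000

p₁ = P(outcome | exposed) = 894/1807 = 0.49474
p₀ = P(outcome | unexposed) = 446/1495 = 0.29833
Under exogeneity alone the bounds on PN are max{0,(p₁−p₀)/p₁} ≤ PN ≤ min{1,(1−p₀)/p₁}.
  lower = (p₁ − p₀)/p₁ = 0.19641 / 0.49474 ≈ 0.3970
  upper = min{1, (1 − p₀)/p₁} = 0.70167 / 0.49474 ≈ 1.4183 → capped at 1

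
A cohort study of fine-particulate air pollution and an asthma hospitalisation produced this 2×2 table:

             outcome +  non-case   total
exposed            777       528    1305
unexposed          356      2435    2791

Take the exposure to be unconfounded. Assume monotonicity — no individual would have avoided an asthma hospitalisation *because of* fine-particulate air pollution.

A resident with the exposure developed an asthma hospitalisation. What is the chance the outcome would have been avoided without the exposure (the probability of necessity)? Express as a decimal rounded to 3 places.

PN ≈ 0.786

p₁ = P(outcome | exposed) = 777/1305 = 0.5954
p₀ = P(outcome | unexposed) = 356/2791 = 0.12755
Under exogeneity and monotonicity, PN = (p₁ − p₀)/p₁.
PN = (0.5954 − 0.12755) / 0.5954 ≈ 0.7858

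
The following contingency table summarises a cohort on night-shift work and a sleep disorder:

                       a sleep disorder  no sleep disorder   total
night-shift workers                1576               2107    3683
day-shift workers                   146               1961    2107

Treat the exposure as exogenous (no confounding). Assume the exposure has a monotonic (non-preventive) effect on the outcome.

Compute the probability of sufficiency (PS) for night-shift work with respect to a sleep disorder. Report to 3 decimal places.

PS ≈ 0.385

p₁ = P(outcome | exposed) = 1576/3683 = 0.42791
p₀ = P(outcome | unexposed) = 146/2107 = 0.069293
Under exogeneity and monotonicity, PS = (p₁ − p₀) / (1 − p₀).
PS = (0.42791 − 0.069293) / (1 − 0.069293) = 0.35862 / 0.93071 ≈ 0.3853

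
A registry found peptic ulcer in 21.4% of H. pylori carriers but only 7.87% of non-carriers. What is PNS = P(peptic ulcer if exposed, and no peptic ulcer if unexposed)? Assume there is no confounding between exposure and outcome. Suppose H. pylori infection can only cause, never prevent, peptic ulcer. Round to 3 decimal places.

p₁ = 0.214, p₀ = 0.0787.
Under exogeneity and monotonicity, PNS = p₁ − p₀.
PNS = 0.214 − 0.0787 = 0.1353

PNS ≈ 0.135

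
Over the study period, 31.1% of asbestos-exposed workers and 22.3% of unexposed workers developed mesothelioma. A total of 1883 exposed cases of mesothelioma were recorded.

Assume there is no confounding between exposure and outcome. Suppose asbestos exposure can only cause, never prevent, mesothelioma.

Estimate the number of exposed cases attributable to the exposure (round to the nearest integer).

p₁ = 0.311, p₀ = 0.223.
PN = (p₁ − p₀)/p₁ = (0.311 − 0.223) / 0.311 ≈ 0.28296.
Attributable cases ≈ PN × (exposed cases) = 0.28296 × 1883 ≈ 532.81.

about 533 cases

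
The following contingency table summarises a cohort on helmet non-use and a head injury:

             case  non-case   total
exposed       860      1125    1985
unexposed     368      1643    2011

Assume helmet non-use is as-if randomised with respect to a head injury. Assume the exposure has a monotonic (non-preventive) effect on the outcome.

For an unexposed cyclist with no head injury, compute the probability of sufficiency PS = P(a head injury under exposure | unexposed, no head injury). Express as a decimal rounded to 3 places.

PS ≈ 0.306

p₁ = P(outcome | exposed) = 860/1985 = 0.43325
p₀ = P(outcome | unexposed) = 368/2011 = 0.18299
Under exogeneity and monotonicity, PS = (p₁ − p₀)/(1 − p₀).
PS = (0.43325 − 0.18299) / 0.81701 ≈ 0.3063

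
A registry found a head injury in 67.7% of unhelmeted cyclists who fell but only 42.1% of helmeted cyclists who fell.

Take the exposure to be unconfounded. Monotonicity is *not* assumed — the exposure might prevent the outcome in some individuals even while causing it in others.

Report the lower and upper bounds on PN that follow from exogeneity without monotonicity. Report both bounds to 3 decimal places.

p₁ = 0.677, p₀ = 0.421.
Under exogeneity alone the bounds on PN are max{0,(p₁−p₀)/p₁} ≤ PN ≤ min{1,(1−p₀)/p₁}.
  lower = (p₁ − p₀)/p₁ = 0.256 / 0.677 ≈ 0.3781
  upper = min{1, (1 − p₀)/p₁} = 0.579 / 0.677 ≈ 0.8552

0.378 ≤ PN ≤ 0.855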